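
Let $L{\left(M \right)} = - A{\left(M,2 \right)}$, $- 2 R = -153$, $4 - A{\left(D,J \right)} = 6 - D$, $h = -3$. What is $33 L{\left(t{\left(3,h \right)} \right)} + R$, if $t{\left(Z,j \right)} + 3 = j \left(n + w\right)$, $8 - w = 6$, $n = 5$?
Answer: $\frac{1869}{2} \approx 934.5$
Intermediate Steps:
$w = 2$ ($w = 8 - 6 = 2$)
$A{\left(D,J \right)} = -2 + D$ ($A{\left(D,J \right)} = 4 - \left(6 - D\right) = 4 + \left(-6 + D\right) = -2 + D$)
$t{\left(Z,j \right)} = -3 + 7 j$ ($t{\left(Z,j \right)} = -3 + j \left(5 + 2\right) = -3 + j 7 = -3 + 7 j$)
$R = \frac{153}{2}$ ($R = \left(- \frac{1}{2}\right) \left(-153\right) = \frac{153}{2} \approx 76.5$)
$L{\left(M \right)} = 2 - M$ ($L{\left(M \right)} = - (-2 + M) = 2 - M$)
$33 L{\left(t{\left(3,h \right)} \right)} + R = 33 \left(2 - \left(-3 + 7 \left(-3\right)\right)\right) + \frac{153}{2} = 33 \left(2 - \left(-3 - 21\right)\right) + \frac{153}{2} = 33 \left(2 - -24\right) + \frac{153}{2} = 33 \left(2 + 24\right) + \frac{153}{2} = 33 \cdot 26 + \frac{153}{2} = 858 + \frac{153}{2} = \frac{1869}{2}$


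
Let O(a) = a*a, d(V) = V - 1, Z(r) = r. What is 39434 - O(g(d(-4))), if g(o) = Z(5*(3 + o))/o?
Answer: 39430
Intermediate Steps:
d(V) = -1 + V
g(o) = (15 + 5*o)/o (g(o) = (5*(3 + o))/o = (15 + 5*o)/o)
O(a) = a²
39434 - O(g(d(-4))) = 39434 - (5 + 15/(-1 - 4))² = 39434 - (5 + 15/(-5))² = 39434 - (5 + 15*(-⅕))² = 39434 - (5 - 3)² = 39434 - 1*2² = 39434 - 1*4 = 39434 - 4 = 39430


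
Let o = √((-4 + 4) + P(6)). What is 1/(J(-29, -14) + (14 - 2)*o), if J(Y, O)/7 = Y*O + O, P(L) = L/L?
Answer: 1/2756 ≈ 0.00036284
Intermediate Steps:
P(L) = 1
o = 1 (o = √((-4 + 4) + 1) = √(0 + 1) = √1 = 1)
J(Y, O) = 7*O + 7*O*Y (J(Y, O) = 7*(Y*O + O) = 7*(O*Y + O) = 7*(O + O*Y) = 7*O + 7*O*Y)
1/(J(-29, -14) + (14 - 2)*o) = 1/(7*(-14)*(1 - 29) + (14 - 2)*1) = 1/(7*(-14)*(-28) + 12*1) = 1/(2744 + 12) = 1/2756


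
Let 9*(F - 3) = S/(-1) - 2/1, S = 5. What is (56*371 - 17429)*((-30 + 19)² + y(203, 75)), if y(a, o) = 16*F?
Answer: 4715923/9 ≈ 5.2399e+5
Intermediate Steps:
F = 20/9 (F = 3 + (5/(-1) - 2/1)/9 = 3 + (5*(-1) - 2*1)/9 = 3 + (-5 - 2)/9 = 3 + (⅑)*(-7) = 3 - 7/9 = 20/9 ≈ 2.2222)
y(a, o) = 320/9 (y(a, o) = 16*(20/9) = 320/9)
(56*371 - 17429)*((-30 + 19)² + y(203, 75)) = (56*371 - 17429)*((-30 + 19)² + 320/9) = (20776 - 17429)*((-11)² + 320/9) = 3347*(121 + 320/9) = 3347*(1409/9) = 4715923/9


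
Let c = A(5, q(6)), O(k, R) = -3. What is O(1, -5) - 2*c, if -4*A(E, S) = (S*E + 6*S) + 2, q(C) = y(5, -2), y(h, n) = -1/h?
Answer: -31/10 ≈ -3.1000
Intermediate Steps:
q(C) = -⅕ (q(C) = -1/5 = -1*⅕ = -⅕)
A(E, S) = -½ - 3*S/2 - E*S/4 (A(E, S) = -((S*E + 6*S) + 2)/4 = -((E*S + 6*S) + 2)/4 = -((6*S + E*S) + 2)/4 = -(2 + 6*S + E*S)/4 = -½ - 3*S/2 - E*S/4)
c = 1/20 (c = -½ - 3/2*(-⅕) - ¼*5*(-⅕) = -½ + 3/10 + ¼ = 1/20 ≈ 0.050000)
O(1, -5) - 2*c = -3 - 2*1/20 = -3 - ⅒ = -31/10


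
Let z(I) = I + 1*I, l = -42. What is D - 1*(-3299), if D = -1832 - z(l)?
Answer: 1551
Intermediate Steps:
z(I) = 2*I (z(I) = I + I = 2*I)
D = -1748 (D = -1832 - 2*(-42) = -1832 - 1*(-84) = -1832 + 84 = -1748)
D - 1*(-3299) = -1748 - 1*(-3299) = -1748 + 3299 = 1551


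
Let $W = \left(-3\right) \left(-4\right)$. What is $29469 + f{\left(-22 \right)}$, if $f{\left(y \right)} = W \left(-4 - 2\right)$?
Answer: $29397$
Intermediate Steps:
$W = 12$
$f{\left(y \right)} = -72$ ($f{\left(y \right)} = 12 \left(-4 - 2\right) = 12 \left(-6\right) = -72$)
$29469 + f{\left(-22 \right)} = 29469 - 72 = 29397$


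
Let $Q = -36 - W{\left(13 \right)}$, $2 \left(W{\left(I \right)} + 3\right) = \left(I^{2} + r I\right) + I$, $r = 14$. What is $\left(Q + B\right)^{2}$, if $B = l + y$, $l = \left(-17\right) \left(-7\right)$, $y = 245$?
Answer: $22201$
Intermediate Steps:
$l = 119$
$W{\left(I \right)} = -3 + \frac{I^{2}}{2} + \frac{15 I}{2}$ ($W{\left(I \right)} = -3 + \frac{\left(I^{2} + 14 I\right) + I}{2} = -3 + \frac{I^{2} + 15 I}{2} = -3 + \left(\frac{I^{2}}{2} + \frac{15 I}{2}\right) = -3 + \frac{I^{2}}{2} + \frac{15 I}{2}$)
$Q = -215$ ($Q = -36 - \left(-3 + \frac{13^{2}}{2} + \frac{15}{2} \cdot 13\right) = -36 - \left(-3 + \frac{1}{2} \cdot 169 + \frac{195}{2}\right) = -36 - \left(-3 + \frac{169}{2} + \frac{195}{2}\right) = -36 - 179 = -215$)
$B = 364$ ($B = 119 + 245 = 364$)
$\left(Q + B\right)^{2} = \left(-215 + 364\right)^{2} = 149^{2} = 22201$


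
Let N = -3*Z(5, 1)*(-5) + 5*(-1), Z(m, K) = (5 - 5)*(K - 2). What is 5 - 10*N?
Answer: 55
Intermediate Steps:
Z(m, K) = 0 (Z(m, K) = 0*(-2 + K) = 0)
N = -5 (N = -3*0*(-5) + 5*(-1) = 0*(-5) - 5 = 0 - 5 = -5)
5 - 10*N = 5 - 10*(-5) = 5 + 50 = 55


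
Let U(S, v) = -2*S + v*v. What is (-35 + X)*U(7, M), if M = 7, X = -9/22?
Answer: -27265/22 ≈ -1239.3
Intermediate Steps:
X = -9/22 (X = -9*1/22 = -9/22 ≈ -0.40909)
U(S, v) = v² - 2*S (U(S, v) = -2*S + v² = v² - 2*S)
(-35 + X)*U(7, M) = (-35 - 9/22)*(7² - 2*7) = -779*(49 - 14)/22 = -779/22*35 = -27265/22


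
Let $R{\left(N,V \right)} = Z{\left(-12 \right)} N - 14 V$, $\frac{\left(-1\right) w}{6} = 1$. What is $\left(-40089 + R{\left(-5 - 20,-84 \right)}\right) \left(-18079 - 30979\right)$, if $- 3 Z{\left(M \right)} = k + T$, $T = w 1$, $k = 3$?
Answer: $1910220404$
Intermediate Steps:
$w = -6$ ($w = \left(-6\right) 1 = -6$)
$T = -6$ ($T = \left(-6\right) 1 = -6$)
$Z{\left(M \right)} = 1$ ($Z{\left(M \right)} = - \frac{3 - 6}{3} = \left(- \frac{1}{3}\right) \left(-3\right) = 1$)
$R{\left(N,V \right)} = N - 14 V$ ($R{\left(N,V \right)} = 1 N - 14 V = N - 14 V$)
$\left(-40089 + R{\left(-5 - 20,-84 \right)}\right) \left(-18079 - 30979\right) = \left(-40089 - -1151\right) \left(-18079 - 30979\right) = \left(-40089 + \left(\left(-5 - 20\right) + 1176\right)\right) \left(-49058\right) = \left(-40089 + \left(-25 + 1176\right)\right) \left(-49058\right) = \left(-40089 + 1151\right) \left(-49058\right) = \left(-38938\right) \left(-49058\right) = 1910220404$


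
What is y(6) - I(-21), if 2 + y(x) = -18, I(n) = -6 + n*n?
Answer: -455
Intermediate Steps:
I(n) = -6 + n²
y(x) = -20 (y(x) = -2 - 18 = -20)
y(6) - I(-21) = -20 - (-6 + (-21)²) = -20 - (-6 + 441) = -20 - 1*435 = -20 - 435 = -455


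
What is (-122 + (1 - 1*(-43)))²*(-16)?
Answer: -97344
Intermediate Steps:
(-122 + (1 - 1*(-43)))²*(-16) = (-122 + (1 + 43))²*(-16) = (-122 + 44)²*(-16) = (-78)²*(-16) = 6084*(-16) = -97344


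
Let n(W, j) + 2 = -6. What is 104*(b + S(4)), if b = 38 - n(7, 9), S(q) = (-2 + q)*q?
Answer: 5616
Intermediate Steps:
S(q) = q*(-2 + q)
n(W, j) = -8 (n(W, j) = -2 - 6 = -8)
b = 46 (b = 38 - 1*(-8) = 38 + 8 = 46)
104*(b + S(4)) = 104*(46 + 4*(-2 + 4)) = 104*(46 + 4*2) = 104*(46 + 8) = 104*54 = 5616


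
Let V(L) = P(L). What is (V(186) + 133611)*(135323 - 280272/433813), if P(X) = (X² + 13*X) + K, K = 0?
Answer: 10016471748294375/433813 ≈ 2.3089e+10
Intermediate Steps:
P(X) = X² + 13*X (P(X) = (X² + 13*X) + 0 = X² + 13*X)
V(L) = L*(13 + L)
(V(186) + 133611)*(135323 - 280272/433813) = (186*(13 + 186) + 133611)*(135323 - 280272/433813) = (186*199 + 133611)*(135323 - 280272*1/433813) = (37014 + 133611)*(135323 - 280272/433813) = 170625*(58704596327/433813) = 10016471748294375/433813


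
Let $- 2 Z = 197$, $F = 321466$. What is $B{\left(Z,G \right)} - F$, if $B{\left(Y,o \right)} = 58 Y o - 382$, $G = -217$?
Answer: $917873$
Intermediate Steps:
$Z = - \frac{197}{2}$ ($Z = \left(- \frac{1}{2}\right) 197 = - \frac{197}{2} \approx -98.5$)
$B{\left(Y,o \right)} = -382 + 58 Y o$ ($B{\left(Y,o \right)} = 58 Y o - 382 = -382 + 58 Y o$)
$B{\left(Z,G \right)} - F = \left(-382 + 58 \left(- \frac{197}{2}\right) \left(-217\right)\right) - 321466 = \left(-382 + 1239721\right) - 321466 = 1239339 - 321466 = 917873$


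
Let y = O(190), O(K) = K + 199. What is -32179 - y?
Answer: -32568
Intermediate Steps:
O(K) = 199 + K
y = 389 (y = 199 + 190 = 389)
-32179 - y = -32179 - 1*389 = -32179 - 389 = -32568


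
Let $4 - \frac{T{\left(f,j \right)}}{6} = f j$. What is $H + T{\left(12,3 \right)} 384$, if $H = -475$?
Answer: $-74203$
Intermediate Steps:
$T{\left(f,j \right)} = 24 - 6 f j$
$H + T{\left(12,3 \right)} 384 = -475 + \left(24 - 72 \cdot 3\right) 384 = -475 + \left(24 - 216\right) 384 = -475 - 73728 = -74203$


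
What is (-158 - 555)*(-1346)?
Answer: 959698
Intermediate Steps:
(-158 - 555)*(-1346) = -713*(-1346) = 959698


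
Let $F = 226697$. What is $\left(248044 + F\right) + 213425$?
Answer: $688166$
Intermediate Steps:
$\left(248044 + F\right) + 213425 = \left(248044 + 226697\right) + 213425 = 474741 + 213425 = 688166$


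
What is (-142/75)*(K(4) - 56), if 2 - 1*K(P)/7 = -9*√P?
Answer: -3976/25 ≈ -159.04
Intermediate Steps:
K(P) = 14 + 63*√P (K(P) = 14 - (-63)*√P = 14 + 63*√P)
(-142/75)*(K(4) - 56) = (-142/75)*((14 + 63*√4) - 56) = (-142*1/75)*((14 + 63*2) - 56) = -142*((14 + 126) - 56)/75 = -142*(140 - 56)/75 = -142/75*84 = -3976/25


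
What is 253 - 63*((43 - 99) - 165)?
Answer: 14176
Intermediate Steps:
253 - 63*((43 - 99) - 165) = 253 - 63*(-56 - 165) = 253 - 63*(-221) = 253 + 13923 = 14176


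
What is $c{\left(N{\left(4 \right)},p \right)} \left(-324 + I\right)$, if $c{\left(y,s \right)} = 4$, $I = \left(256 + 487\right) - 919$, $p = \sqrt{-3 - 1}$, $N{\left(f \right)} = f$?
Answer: $-2000$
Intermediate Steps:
$p = 2 i$ ($p = \sqrt{-4} = 2 i \approx 2.0 i$)
$I = -176$ ($I = 743 - 919 = -176$)
$c{\left(N{\left(4 \right)},p \right)} \left(-324 + I\right) = 4 \left(-324 - 176\right) = 4 \left(-500\right) = -2000$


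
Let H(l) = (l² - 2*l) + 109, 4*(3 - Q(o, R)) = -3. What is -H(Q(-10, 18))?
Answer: -1849/16 ≈ -115.56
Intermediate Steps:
Q(o, R) = 15/4 (Q(o, R) = 3 - ¼*(-3) = 3 + ¾ = 15/4)
H(l) = 109 + l² - 2*l
-H(Q(-10, 18)) = -(109 + (15/4)² - 2*15/4) = -(109 + 225/16 - 15/2) = -1*1849/16 = -1849/16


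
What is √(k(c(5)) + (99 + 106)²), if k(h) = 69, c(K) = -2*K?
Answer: √42094 ≈ 205.17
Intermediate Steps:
√(k(c(5)) + (99 + 106)²) = √(69 + (99 + 106)²) = √(69 + 205²) = √(69 + 42025) = √42094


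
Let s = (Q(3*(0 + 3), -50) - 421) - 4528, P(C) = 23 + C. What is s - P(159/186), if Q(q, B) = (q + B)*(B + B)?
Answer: -54117/62 ≈ -872.85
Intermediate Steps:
Q(q, B) = 2*B*(B + q) (Q(q, B) = (B + q)*(2*B) = 2*B*(B + q))
s = -849 (s = (2*(-50)*(-50 + 3*(0 + 3)) - 421) - 4528 = (2*(-50)*(-50 + 3*3) - 421) - 4528 = (2*(-50)*(-50 + 9) - 421) - 4528 = (2*(-50)*(-41) - 421) - 4528 = (4100 - 421) - 4528 = 3679 - 4528 = -849)
s - P(159/186) = -849 - (23 + 159/186) = -849 - (23 + 159*(1/186)) = -849 - (23 + 53/62) = -849 - 1*1479/62 = -849 - 1479/62 = -54117/62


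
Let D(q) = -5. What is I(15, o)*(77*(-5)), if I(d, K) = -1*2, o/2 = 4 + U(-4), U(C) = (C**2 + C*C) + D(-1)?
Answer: 770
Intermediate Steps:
U(C) = -5 + 2*C**2 (U(C) = (C**2 + C*C) - 5 = (C**2 + C**2) - 5 = 2*C**2 - 5 = -5 + 2*C**2)
o = 62 (o = 2*(4 + (-5 + 2*(-4)**2)) = 2*(4 + (-5 + 2*16)) = 2*(4 + (-5 + 32)) = 2*(4 + 27) = 2*31 = 62)
I(d, K) = -2
I(15, o)*(77*(-5)) = -154*(-5) = -2*(-385) = 770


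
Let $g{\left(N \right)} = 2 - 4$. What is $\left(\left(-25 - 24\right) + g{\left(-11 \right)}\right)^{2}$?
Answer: $2601$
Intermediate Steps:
$g{\left(N \right)} = -2$
$\left(\left(-25 - 24\right) + g{\left(-11 \right)}\right)^{2} = \left(\left(-25 - 24\right) - 2\right)^{2} = \left(-49 - 2\right)^{2} = \left(-51\right)^{2} = 2601$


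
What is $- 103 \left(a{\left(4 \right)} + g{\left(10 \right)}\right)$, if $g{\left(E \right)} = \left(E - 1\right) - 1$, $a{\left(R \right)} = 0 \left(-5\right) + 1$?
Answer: $-927$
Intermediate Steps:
$a{\left(R \right)} = 1$ ($a{\left(R \right)} = 0 + 1 = 1$)
$g{\left(E \right)} = -2 + E$ ($g{\left(E \right)} = \left(-1 + E\right) - 1 = -2 + E$)
$- 103 \left(a{\left(4 \right)} + g{\left(10 \right)}\right) = - 103 \left(1 + \left(-2 + 10\right)\right) = - 103 \left(1 + 8\right) = \left(-103\right) 9 = -927$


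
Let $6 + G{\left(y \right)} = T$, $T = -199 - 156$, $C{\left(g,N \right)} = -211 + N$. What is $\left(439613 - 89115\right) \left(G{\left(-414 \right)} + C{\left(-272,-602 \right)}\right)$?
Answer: $-411484652$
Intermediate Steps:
$T = -355$
$G{\left(y \right)} = -361$ ($G{\left(y \right)} = -6 - 355 = -361$)
$\left(439613 - 89115\right) \left(G{\left(-414 \right)} + C{\left(-272,-602 \right)}\right) = \left(439613 - 89115\right) \left(-361 - 813\right) = 350498 \left(-361 - 813\right) = 350498 \left(-1174\right) = -411484652$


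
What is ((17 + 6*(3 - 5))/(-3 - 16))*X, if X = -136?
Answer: 680/19 ≈ 35.789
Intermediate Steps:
((17 + 6*(3 - 5))/(-3 - 16))*X = ((17 + 6*(3 - 5))/(-3 - 16))*(-136) = ((17 + 6*(-2))/(-19))*(-136) = ((17 - 12)*(-1/19))*(-136) = (5*(-1/19))*(-136) = -5/19*(-136) = 680/19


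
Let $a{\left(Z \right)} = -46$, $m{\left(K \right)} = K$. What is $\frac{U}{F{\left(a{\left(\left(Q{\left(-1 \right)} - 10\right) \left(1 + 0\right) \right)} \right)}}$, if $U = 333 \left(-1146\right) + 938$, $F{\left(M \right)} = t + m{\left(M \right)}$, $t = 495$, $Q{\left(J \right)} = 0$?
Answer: $- \frac{380680}{449} \approx -847.84$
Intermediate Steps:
$F{\left(M \right)} = 495 + M$
$U = -380680$ ($U = -381618 + 938 = -380680$)
$\frac{U}{F{\left(a{\left(\left(Q{\left(-1 \right)} - 10\right) \left(1 + 0\right) \right)} \right)}} = - \frac{380680}{495 - 46} = - \frac{380680}{449}$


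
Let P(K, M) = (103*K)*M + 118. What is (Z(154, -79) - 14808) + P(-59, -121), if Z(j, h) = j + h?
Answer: 720702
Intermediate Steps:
Z(j, h) = h + j
P(K, M) = 118 + 103*K*M (P(K, M) = 103*K*M + 118 = 118 + 103*K*M)
(Z(154, -79) - 14808) + P(-59, -121) = ((-79 + 154) - 14808) + (118 + 103*(-59)*(-121)) = (75 - 14808) + (118 + 735317) = -14733 + 735435 = 720702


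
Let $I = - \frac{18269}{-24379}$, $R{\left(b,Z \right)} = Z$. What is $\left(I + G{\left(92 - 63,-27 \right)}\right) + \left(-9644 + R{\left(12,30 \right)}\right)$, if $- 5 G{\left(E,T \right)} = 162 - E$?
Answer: $- \frac{1175049592}{121895} \approx -9639.8$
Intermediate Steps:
$G{\left(E,T \right)} = - \frac{162}{5} + \frac{E}{5}$ ($G{\left(E,T \right)} = - \frac{162 - E}{5} = - \frac{162}{5} + \frac{E}{5}$)
$I = \frac{18269}{24379}$ ($I = \left(-18269\right) \left(- \frac{1}{24379}\right) = \frac{18269}{24379} \approx 0.74937$)
$\left(I + G{\left(92 - 63,-27 \right)}\right) + \left(-9644 + R{\left(12,30 \right)}\right) = \left(\frac{18269}{24379} - \left(\frac{162}{5} - \frac{92 - 63}{5}\right)\right) + \left(-9644 + 30\right) = \left(\frac{18269}{24379} + \left(- \frac{162}{5} + \frac{1}{5} \cdot 29\right)\right) - 9614 = \left(\frac{18269}{24379} + \left(- \frac{162}{5} + \frac{29}{5}\right)\right) - 9614 = \left(\frac{18269}{24379} - \frac{133}{5}\right) - 9614 = - \frac{3151062}{121895} - 9614 = - \frac{1175049592}{121895}$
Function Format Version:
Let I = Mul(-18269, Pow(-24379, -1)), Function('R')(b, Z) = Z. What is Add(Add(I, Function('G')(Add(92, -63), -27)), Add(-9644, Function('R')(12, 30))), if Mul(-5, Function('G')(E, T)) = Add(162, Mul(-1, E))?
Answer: Rational(-1175049592, 121895) ≈ -9639.8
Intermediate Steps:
Function('G')(E, T) = Add(Rational(-162, 5), Mul(Rational(1, 5), E)) (Function('G')(E, T) = Mul(Rational(-1, 5), Add(162, Mul(-1, E))) = Add(Rational(-162, 5), Mul(Rational(1, 5), E)))
I = Rational(18269, 24379) (I = Mul(-18269, Rational(-1, 24379)) = Rational(18269, 24379) ≈ 0.74937)
Add(Add(I, Function('G')(Add(92, -63), -27)), Add(-9644, Function('R')(12, 30))) = Add(Add(Rational(18269, 24379), Add(Rational(-162, 5), Mul(Rational(1, 5), Add(92, -63)))), Add(-9644, 30)) = Add(Add(Rational(18269, 24379), Add(Rational(-162, 5), Mul(Rational(1, 5), 29))), -9614) = Add(Add(Rational(18269, 24379), Add(Rational(-162, 5), Rational(29, 5))), -9614) = Add(Add(Rational(18269, 24379), Rational(-133, 5)), -9614) = Add(Rational(-3151062, 121895), -9614) = Rational(-1175049592, 121895)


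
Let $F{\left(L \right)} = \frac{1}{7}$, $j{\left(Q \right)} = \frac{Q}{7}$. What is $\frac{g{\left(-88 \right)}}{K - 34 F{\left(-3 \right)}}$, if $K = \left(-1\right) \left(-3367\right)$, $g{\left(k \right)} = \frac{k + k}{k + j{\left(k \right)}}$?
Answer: $\frac{49}{94140} \approx 0.0005205$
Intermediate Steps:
$j{\left(Q \right)} = \frac{Q}{7}$ ($j{\left(Q \right)} = Q \frac{1}{7} = \frac{Q}{7}$)
$g{\left(k \right)} = \frac{7}{4}$ ($g{\left(k \right)} = \frac{k + k}{k + \frac{k}{7}} = \frac{2 k}{\frac{8}{7} k} = 2 k \frac{7}{8 k} = \frac{7}{4}$)
$F{\left(L \right)} = \frac{1}{7}$
$K = 3367$
$\frac{g{\left(-88 \right)}}{K - 34 F{\left(-3 \right)}} = \frac{7}{4 \left(3367 - \frac{34}{7}\right)} = \frac{7}{4 \cdot \frac{23535}{7}} = \frac{7}{4} \cdot \frac{7}{23535} = \frac{49}{94140}$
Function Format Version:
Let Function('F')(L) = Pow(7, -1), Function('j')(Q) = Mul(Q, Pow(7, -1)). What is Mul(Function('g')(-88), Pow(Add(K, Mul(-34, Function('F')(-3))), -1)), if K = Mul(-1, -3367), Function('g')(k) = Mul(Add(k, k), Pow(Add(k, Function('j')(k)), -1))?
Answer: Rational(49, 94140) ≈ 0.00052050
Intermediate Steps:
Function('j')(Q) = Mul(Rational(1, 7), Q) (Function('j')(Q) = Mul(Q, Rational(1, 7)) = Mul(Rational(1, 7), Q))
Function('g')(k) = Rational(7, 4) (Function('g')(k) = Mul(Add(k, k), Pow(Add(k, Mul(Rational(1, 7), k)), -1)) = Mul(Mul(2, k), Pow(Mul(Rational(8, 7), k), -1)) = Mul(Mul(2, k), Mul(Rational(7, 8), Pow(k, -1))) = Rational(7, 4))
Function('F')(L) = Rational(1, 7)
K = 3367
Mul(Function('g')(-88), Pow(Add(K, Mul(-34, Function('F')(-3))), -1)) = Mul(Rational(7, 4), Pow(Add(3367, Mul(-34, Rational(1, 7))), -1)) = Mul(Rational(7, 4), Pow(Add(3367, Rational(-34, 7)), -1)) = Mul(Rational(7, 4), Pow(Rational(23535, 7), -1)) = Mul(Rational(7, 4), Rational(7, 23535)) = Rational(49, 94140)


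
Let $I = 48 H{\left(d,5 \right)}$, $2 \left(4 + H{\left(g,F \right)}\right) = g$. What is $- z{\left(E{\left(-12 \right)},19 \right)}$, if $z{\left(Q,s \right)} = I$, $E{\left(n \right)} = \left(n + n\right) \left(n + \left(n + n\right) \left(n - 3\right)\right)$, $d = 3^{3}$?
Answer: $-456$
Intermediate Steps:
$d = 27$
$E{\left(n \right)} = 2 n \left(n + 2 n \left(-3 + n\right)\right)$
$H{\left(g,F \right)} = -4 + \frac{g}{2}$
$I = 456$ ($I = 48 \left(-4 + \frac{1}{2} \cdot 27\right) = 48 \left(-4 + \frac{27}{2}\right) = 48 \cdot \frac{19}{2} = 456$)
$z{\left(Q,s \right)} = 456$
$- z{\left(E{\left(-12 \right)},19 \right)} = \left(-1\right) 456 = -456$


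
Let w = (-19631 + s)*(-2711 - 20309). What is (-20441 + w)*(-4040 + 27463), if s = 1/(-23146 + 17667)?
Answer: 57992511914138903/5479 ≈ 1.0585e+13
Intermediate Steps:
s = -1/5479 (s = 1/(-5479) = -1/5479 ≈ -0.00018252)
w = 2475990915000/5479 (w = (-19631 - 1/5479)*(-2711 - 20309) = -107558250/5479*(-23020) = 2475990915000/5479 ≈ 4.5191e+8)
(-20441 + w)*(-4040 + 27463) = (-20441 + 2475990915000/5479)*(-4040 + 27463) = (2475878918761/5479)*23423 = 57992511914138903/5479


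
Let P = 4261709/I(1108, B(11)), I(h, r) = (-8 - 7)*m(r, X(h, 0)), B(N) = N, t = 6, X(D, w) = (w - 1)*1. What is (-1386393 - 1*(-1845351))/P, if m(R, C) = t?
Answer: -41306220/4261709 ≈ -9.6924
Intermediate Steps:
X(D, w) = -1 + w (X(D, w) = (-1 + w)*1 = -1 + w)
m(R, C) = 6
I(h, r) = -90 (I(h, r) = (-8 - 7)*6 = -15*6 = -90)
P = -4261709/90 (P = 4261709/(-90) = 4261709*(-1/90) = -4261709/90 ≈ -47352.)
(-1386393 - 1*(-1845351))/P = (-1386393 - 1*(-1845351))/(-4261709/90) = (-1386393 + 1845351)*(-90/4261709) = 458958*(-90/4261709) = -41306220/4261709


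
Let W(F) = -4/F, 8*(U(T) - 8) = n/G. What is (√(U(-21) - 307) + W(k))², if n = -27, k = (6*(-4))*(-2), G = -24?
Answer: (2 - 3*I*√19127)²/576 ≈ -298.85 - 2.8813*I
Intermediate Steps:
k = 48 (k = -24*(-2) = 48)
U(T) = 521/64 (U(T) = 8 + (-27/(-24))/8 = 8 + (-27*(-1/24))/8 = 8 + (⅛)*(9/8) = 8 + 9/64 = 521/64)
(√(U(-21) - 307) + W(k))² = (√(521/64 - 307) - 4/48)² = (√(-19127/64) - 4*1/48)² = (I*√19127/8 - 1/12)² = (-1/12 + I*√19127/8)²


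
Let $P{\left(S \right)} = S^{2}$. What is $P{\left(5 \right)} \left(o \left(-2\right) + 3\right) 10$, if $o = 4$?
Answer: $-1250$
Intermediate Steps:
$P{\left(5 \right)} \left(o \left(-2\right) + 3\right) 10 = 5^{2} \left(4 \left(-2\right) + 3\right) 10 = 25 \left(-8 + 3\right) 10 = 25 \left(-5\right) 10 = \left(-125\right) 10 = -1250$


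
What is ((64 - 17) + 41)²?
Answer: 7744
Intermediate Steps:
((64 - 17) + 41)² = (47 + 41)² = 88² = 7744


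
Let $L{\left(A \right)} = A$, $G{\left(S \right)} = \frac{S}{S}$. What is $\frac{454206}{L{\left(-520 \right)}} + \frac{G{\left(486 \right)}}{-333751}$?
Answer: $- \frac{75795853613}{86775260} \approx -873.47$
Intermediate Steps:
$G{\left(S \right)} = 1$
$\frac{454206}{L{\left(-520 \right)}} + \frac{G{\left(486 \right)}}{-333751} = \frac{454206}{-520} + 1 \frac{1}{-333751} = 454206 \left(- \frac{1}{520}\right) + 1 \left(- \frac{1}{333751}\right) = - \frac{227103}{260} - \frac{1}{333751} = - \frac{75795853613}{86775260}$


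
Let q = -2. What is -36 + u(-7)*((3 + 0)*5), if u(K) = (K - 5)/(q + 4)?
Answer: -126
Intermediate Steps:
u(K) = -5/2 + K/2 (u(K) = (K - 5)/(-2 + 4) = (-5 + K)/2 = (-5 + K)*(½) = -5/2 + K/2)
-36 + u(-7)*((3 + 0)*5) = -36 + (-5/2 + (½)*(-7))*((3 + 0)*5) = -36 + (-5/2 - 7/2)*(3*5) = -36 - 6*15 = -36 - 90 = -126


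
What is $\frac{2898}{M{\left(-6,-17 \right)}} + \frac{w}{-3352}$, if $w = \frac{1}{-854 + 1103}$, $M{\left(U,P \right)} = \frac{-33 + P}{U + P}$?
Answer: $\frac{27816313871}{20866200} \approx 1333.1$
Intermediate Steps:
$M{\left(U,P \right)} = \frac{-33 + P}{P + U}$
$w = \frac{1}{249} \approx 0.0040161$
$\frac{2898}{M{\left(-6,-17 \right)}} + \frac{w}{-3352} = \frac{2898}{\frac{1}{-17 - 6} \left(-33 - 17\right)} + \frac{1}{249 \left(-3352\right)} = \frac{2898}{\frac{1}{-23} \left(-50\right)} + \frac{1}{249} \left(- \frac{1}{3352}\right) = \frac{2898}{\left(- \frac{1}{23}\right) \left(-50\right)} - \frac{1}{834648} = \frac{2898}{\frac{50}{23}} - \frac{1}{834648} = 2898 \cdot \frac{23}{50} - \frac{1}{834648} = \frac{33327}{25} - \frac{1}{834648} = \frac{27816313871}{20866200}$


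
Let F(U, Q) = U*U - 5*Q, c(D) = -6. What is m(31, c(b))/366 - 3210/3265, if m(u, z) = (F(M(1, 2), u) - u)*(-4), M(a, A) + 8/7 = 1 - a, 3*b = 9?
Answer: 6062486/5855451 ≈ 1.0354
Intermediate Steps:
b = 3 (b = (⅓)*9 = 3)
M(a, A) = -⅐ - a (M(a, A) = -8/7 + (1 - a) = -⅐ - a)
F(U, Q) = U² - 5*Q
m(u, z) = -256/49 + 24*u (m(u, z) = (((-⅐ - 1*1)² - 5*u) - u)*(-4) = (((-⅐ - 1)² - 5*u) - u)*(-4) = (((-8/7)² - 5*u) - u)*(-4) = ((64/49 - 5*u) - u)*(-4) = (64/49 - 6*u)*(-4) = -256/49 + 24*u)
m(31, c(b))/366 - 3210/3265 = (-256/49 + 24*31)/366 - 3210/3265 = (-256/49 + 744)*(1/366) - 3210*1/3265 = (36200/49)*(1/366) - 642/653 = 18100/8967 - 642/653 = 6062486/5855451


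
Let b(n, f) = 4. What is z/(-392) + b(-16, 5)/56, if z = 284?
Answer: -32/49 ≈ -0.65306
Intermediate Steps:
z/(-392) + b(-16, 5)/56 = 284/(-392) + 4/56 = 284*(-1/392) + 4*(1/56) = -71/98 + 1/14 = -32/49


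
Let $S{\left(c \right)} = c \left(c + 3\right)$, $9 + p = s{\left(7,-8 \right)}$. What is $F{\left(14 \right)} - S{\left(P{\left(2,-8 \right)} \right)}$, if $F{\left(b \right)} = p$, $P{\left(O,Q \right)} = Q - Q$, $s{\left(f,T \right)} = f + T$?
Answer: $-10$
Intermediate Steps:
$s{\left(f,T \right)} = T + f$
$p = -10$ ($p = -9 + \left(-8 + 7\right) = -9 - 1 = -10$)
$P{\left(O,Q \right)} = 0$
$S{\left(c \right)} = c \left(3 + c\right)$
$F{\left(b \right)} = -10$
$F{\left(14 \right)} - S{\left(P{\left(2,-8 \right)} \right)} = -10 - 0 \left(3 + 0\right) = -10 - 0 \cdot 3 = -10 - 0 = -10 + 0 = -10$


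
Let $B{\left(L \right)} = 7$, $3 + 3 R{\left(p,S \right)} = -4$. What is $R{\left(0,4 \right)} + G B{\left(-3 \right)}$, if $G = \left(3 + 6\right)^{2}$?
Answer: $\frac{1694}{3} \approx 564.67$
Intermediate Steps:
$R{\left(p,S \right)} = - \frac{7}{3}$ ($R{\left(p,S \right)} = -1 + \frac{1}{3} \left(-4\right) = -1 - \frac{4}{3} = - \frac{7}{3}$)
$G = 81$ ($G = 9^{2} = 81$)
$R{\left(0,4 \right)} + G B{\left(-3 \right)} = - \frac{7}{3} + 81 \cdot 7 = - \frac{7}{3} + 567 = \frac{1694}{3}$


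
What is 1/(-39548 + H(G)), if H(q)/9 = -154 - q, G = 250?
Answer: -1/43184 ≈ -2.3157e-5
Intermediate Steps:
H(q) = -1386 - 9*q (H(q) = 9*(-154 - q) = -1386 - 9*q)
1/(-39548 + H(G)) = 1/(-39548 + (-1386 - 9*250)) = 1/(-39548 + (-1386 - 2250)) = 1/(-39548 - 3636) = 1/(-43184) = -1/43184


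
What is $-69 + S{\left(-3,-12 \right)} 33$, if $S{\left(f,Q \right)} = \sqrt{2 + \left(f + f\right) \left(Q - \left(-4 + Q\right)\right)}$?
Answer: $-69 + 33 i \sqrt{22} \approx -69.0 + 154.78 i$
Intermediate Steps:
$S{\left(f,Q \right)} = \sqrt{2 + 8 f}$ ($S{\left(f,Q \right)} = \sqrt{2 + 2 f 4} = \sqrt{2 + 8 f}$)
$-69 + S{\left(-3,-12 \right)} 33 = -69 + \sqrt{2 + 8 \left(-3\right)} 33 = -69 + \sqrt{2 - 24} \cdot 33 = -69 + \sqrt{-22} \cdot 33 = -69 + i \sqrt{22} \cdot 33 = -69 + 33 i \sqrt{22}$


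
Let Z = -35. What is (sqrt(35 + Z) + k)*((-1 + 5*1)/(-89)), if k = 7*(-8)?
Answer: 224/89 ≈ 2.5169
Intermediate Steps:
k = -56
(sqrt(35 + Z) + k)*((-1 + 5*1)/(-89)) = (sqrt(35 - 35) - 56)*((-1 + 5*1)/(-89)) = (sqrt(0) - 56)*((-1 + 5)*(-1/89)) = (0 - 56)*(4*(-1/89)) = -56*(-4/89) = 224/89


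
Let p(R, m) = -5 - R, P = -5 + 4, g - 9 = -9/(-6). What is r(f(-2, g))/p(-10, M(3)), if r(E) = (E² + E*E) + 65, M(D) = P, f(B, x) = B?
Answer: 73/5 ≈ 14.600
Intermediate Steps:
g = 21/2 (g = 9 - 9/(-6) = 9 - 9*(-⅙) = 9 + 3/2 = 21/2 ≈ 10.500)
P = -1
M(D) = -1
r(E) = 65 + 2*E² (r(E) = (E² + E²) + 65 = 2*E² + 65 = 65 + 2*E²)
r(f(-2, g))/p(-10, M(3)) = (65 + 2*(-2)²)/(-5 - 1*(-10)) = (65 + 2*4)/(-5 + 10) = (65 + 8)/5 = 73*(⅕) = 73/5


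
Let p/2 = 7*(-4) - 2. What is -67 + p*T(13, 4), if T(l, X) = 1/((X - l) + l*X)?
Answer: -2941/43 ≈ -68.395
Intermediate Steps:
p = -60 (p = 2*(7*(-4) - 2) = 2*(-28 - 2) = 2*(-30) = -60)
T(l, X) = 1/(X - l + X*l) (T(l, X) = 1/((X - l) + X*l) = 1/(X - l + X*l))
-67 + p*T(13, 4) = -67 - 60/(4 - 1*13 + 4*13) = -67 - 60/(4 - 13 + 52) = -67 - 60/43 = -2941/43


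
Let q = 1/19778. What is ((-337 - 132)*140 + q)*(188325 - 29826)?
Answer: -18711865708911/1798 ≈ -1.0407e+10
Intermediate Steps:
q = 1/19778 ≈ 5.0561e-5
((-337 - 132)*140 + q)*(188325 - 29826) = ((-337 - 132)*140 + 1/19778)*(188325 - 29826) = (-469*140 + 1/19778)*158499 = (-65660 + 1/19778)*158499 = -1298623479/19778*158499 = -18711865708911/1798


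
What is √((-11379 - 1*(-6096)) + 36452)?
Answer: √31169 ≈ 176.55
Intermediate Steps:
√((-11379 - 1*(-6096)) + 36452) = √((-11379 + 6096) + 36452) = √(-5283 + 36452) = √31169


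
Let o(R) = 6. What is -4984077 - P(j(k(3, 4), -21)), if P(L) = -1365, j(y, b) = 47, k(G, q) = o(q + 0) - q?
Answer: -4982712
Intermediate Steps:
k(G, q) = 6 - q
-4984077 - P(j(k(3, 4), -21)) = -4984077 - 1*(-1365) = -4984077 + 1365 = -4982712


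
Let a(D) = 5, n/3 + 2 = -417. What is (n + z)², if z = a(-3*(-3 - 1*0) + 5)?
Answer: 1567504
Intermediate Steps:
n = -1257 (n = -6 + 3*(-417) = -6 - 1251 = -1257)
z = 5
(n + z)² = (-1257 + 5)² = (-1252)² = 1567504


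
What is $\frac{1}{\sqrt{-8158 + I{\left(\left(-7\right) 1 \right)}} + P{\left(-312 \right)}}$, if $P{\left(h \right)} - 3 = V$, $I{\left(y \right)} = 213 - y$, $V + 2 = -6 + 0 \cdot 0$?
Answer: $- \frac{5}{7963} - \frac{63 i \sqrt{2}}{7963} \approx -0.0006279 - 0.011189 i$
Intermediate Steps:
$V = -8$ ($V = -2 + \left(-6 + 0 \cdot 0\right) = -2 + \left(-6 + 0\right) = -2 - 6 = -8$)
$P{\left(h \right)} = -5$ ($P{\left(h \right)} = 3 - 8 = -5$)
$\frac{1}{\sqrt{-8158 + I{\left(\left(-7\right) 1 \right)}} + P{\left(-312 \right)}} = \frac{1}{\sqrt{-8158 + \left(213 - \left(-7\right) 1\right)} - 5} = \frac{1}{\sqrt{-8158 + \left(213 - -7\right)} - 5} = \frac{1}{\sqrt{-8158 + \left(213 + 7\right)} - 5} = \frac{1}{\sqrt{-8158 + 220} - 5} = \frac{1}{\sqrt{-7938} - 5} = \frac{1}{63 i \sqrt{2} - 5} = \frac{1}{-5 + 63 i \sqrt{2}}$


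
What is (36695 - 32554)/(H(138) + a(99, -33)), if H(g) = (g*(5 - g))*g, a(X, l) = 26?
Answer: -4141/2532826 ≈ -0.0016349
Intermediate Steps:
H(g) = g**2*(5 - g)
(36695 - 32554)/(H(138) + a(99, -33)) = (36695 - 32554)/(138**2*(5 - 1*138) + 26) = 4141/(19044*(5 - 138) + 26) = 4141/(19044*(-133) + 26) = 4141/(-2532852 + 26) = 4141/(-2532826) = 4141*(-1/2532826) = -4141/2532826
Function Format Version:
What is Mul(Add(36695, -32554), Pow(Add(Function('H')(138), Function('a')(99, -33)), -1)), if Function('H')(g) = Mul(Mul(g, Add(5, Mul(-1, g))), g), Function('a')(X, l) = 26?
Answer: Rational(-4141, 2532826) ≈ -0.0016349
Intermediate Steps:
Function('H')(g) = Mul(Pow(g, 2), Add(5, Mul(-1, g)))
Mul(Add(36695, -32554), Pow(Add(Function('H')(138), Function('a')(99, -33)), -1)) = Mul(Add(36695, -32554), Pow(Add(Mul(Pow(138, 2), Add(5, Mul(-1, 138))), 26), -1)) = Mul(4141, Pow(Add(Mul(19044, Add(5, -138)), 26), -1)) = Mul(4141, Pow(Add(Mul(19044, -133), 26), -1)) = Mul(4141, Pow(Add(-2532852, 26), -1)) = Mul(4141, Pow(-2532826, -1)) = Mul(4141, Rational(-1, 2532826)) = Rational(-4141, 2532826)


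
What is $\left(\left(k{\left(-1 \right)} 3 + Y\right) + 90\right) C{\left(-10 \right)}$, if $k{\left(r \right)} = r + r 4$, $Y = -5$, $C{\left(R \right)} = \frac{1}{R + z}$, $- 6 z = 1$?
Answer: $- \frac{420}{61} \approx -6.8852$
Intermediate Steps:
$z = - \frac{1}{6}$ ($z = \left(- \frac{1}{6}\right) 1 = - \frac{1}{6} \approx -0.16667$)
$C{\left(R \right)} = \frac{1}{- \frac{1}{6} + R}$ ($C{\left(R \right)} = \frac{1}{R - \frac{1}{6}} = \frac{1}{- \frac{1}{6} + R}$)
$k{\left(r \right)} = 5 r$ ($k{\left(r \right)} = r + 4 r = 5 r$)
$\left(\left(k{\left(-1 \right)} 3 + Y\right) + 90\right) C{\left(-10 \right)} = \left(\left(5 \left(-1\right) 3 - 5\right) + 90\right) \frac{6}{-1 + 6 \left(-10\right)} = \left(\left(\left(-5\right) 3 - 5\right) + 90\right) \frac{6}{-1 - 60} = \left(\left(-15 - 5\right) + 90\right) \frac{6}{-61} = \left(-20 + 90\right) 6 \left(- \frac{1}{61}\right) = 70 \left(- \frac{6}{61}\right) = - \frac{420}{61}$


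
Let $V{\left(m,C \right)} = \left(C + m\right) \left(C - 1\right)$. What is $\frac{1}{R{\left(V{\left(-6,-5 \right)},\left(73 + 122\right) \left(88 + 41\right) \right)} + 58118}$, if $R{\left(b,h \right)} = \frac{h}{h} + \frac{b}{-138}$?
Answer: $\frac{23}{1336726} \approx 1.7206 \cdot 10^{-5}$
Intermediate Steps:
$V{\left(m,C \right)} = \left(-1 + C\right) \left(C + m\right)$ ($V{\left(m,C \right)} = \left(C + m\right) \left(-1 + C\right) = \left(-1 + C\right) \left(C + m\right)$)
$R{\left(b,h \right)} = 1 - \frac{b}{138}$ ($R{\left(b,h \right)} = 1 + b \left(- \frac{1}{138}\right) = 1 - \frac{b}{138}$)
$\frac{1}{R{\left(V{\left(-6,-5 \right)},\left(73 + 122\right) \left(88 + 41\right) \right)} + 58118} = \frac{1}{\left(1 - \frac{\left(-5\right)^{2} - -5 - -6 - -30}{138}\right) + 58118} = \frac{1}{\left(1 - \frac{25 + 5 + 6 + 30}{138}\right) + 58118} = \frac{1}{\left(1 - \frac{11}{23}\right) + 58118} = \frac{1}{\frac{12}{23} + 58118} = \frac{1}{\frac{1336726}{23}} = \frac{23}{1336726}$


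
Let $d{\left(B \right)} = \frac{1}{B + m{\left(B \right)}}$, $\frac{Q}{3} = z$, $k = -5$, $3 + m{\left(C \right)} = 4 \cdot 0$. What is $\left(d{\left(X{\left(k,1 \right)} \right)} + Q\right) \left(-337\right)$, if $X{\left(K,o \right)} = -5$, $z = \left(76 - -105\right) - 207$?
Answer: $\frac{210625}{8} \approx 26328.0$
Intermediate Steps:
$z = -26$ ($z = \left(76 + 105\right) - 207 = 181 - 207 = -26$)
$m{\left(C \right)} = -3$ ($m{\left(C \right)} = -3 + 4 \cdot 0 = -3 + 0 = -3$)
$Q = -78$ ($Q = 3 \left(-26\right) = -78$)
$d{\left(B \right)} = \frac{1}{-3 + B}$ ($d{\left(B \right)} = \frac{1}{B - 3} = \frac{1}{-3 + B}$)
$\left(d{\left(X{\left(k,1 \right)} \right)} + Q\right) \left(-337\right) = \left(\frac{1}{-3 - 5} - 78\right) \left(-337\right) = \left(\frac{1}{-8} - 78\right) \left(-337\right) = \left(- \frac{1}{8} - 78\right) \left(-337\right) = \left(- \frac{625}{8}\right) \left(-337\right) = \frac{210625}{8}$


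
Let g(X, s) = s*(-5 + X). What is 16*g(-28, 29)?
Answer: -15312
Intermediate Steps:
16*g(-28, 29) = 16*(29*(-5 - 28)) = 16*(29*(-33)) = 16*(-957) = -15312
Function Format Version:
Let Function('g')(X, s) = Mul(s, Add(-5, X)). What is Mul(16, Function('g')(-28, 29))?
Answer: -15312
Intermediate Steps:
Mul(16, Function('g')(-28, 29)) = Mul(16, Mul(29, Add(-5, -28))) = Mul(16, Mul(29, -33)) = Mul(16, -957) = -15312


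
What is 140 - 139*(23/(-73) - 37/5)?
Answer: 442524/365 ≈ 1212.4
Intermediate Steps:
140 - 139*(23/(-73) - 37/5) = 140 - 139*(23*(-1/73) - 37*⅕) = 140 - 139*(-23/73 - 37/5) = 140 - 139*(-2816/365) = 140 + 391424/365 = 442524/365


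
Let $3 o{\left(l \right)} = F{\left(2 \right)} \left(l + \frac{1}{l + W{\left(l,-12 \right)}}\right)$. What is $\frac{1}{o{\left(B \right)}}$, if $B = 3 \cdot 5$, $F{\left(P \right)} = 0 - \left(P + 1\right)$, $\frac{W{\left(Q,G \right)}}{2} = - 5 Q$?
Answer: $- \frac{135}{2024} \approx -0.0667$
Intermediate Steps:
$W{\left(Q,G \right)} = - 10 Q$ ($W{\left(Q,G \right)} = 2 \left(- 5 Q\right) = - 10 Q$)
$F{\left(P \right)} = -1 - P$ ($F{\left(P \right)} = 0 - \left(1 + P\right) = -1 - P$)
$B = 15$
$o{\left(l \right)} = - l + \frac{1}{9 l}$ ($o{\left(l \right)} = \frac{\left(-1 - 2\right) \left(l + \frac{1}{l - 10 l}\right)}{3} = \frac{\left(-1 - 2\right) \left(l + \frac{1}{\left(-9\right) l}\right)}{3} = \frac{\left(-3\right) \left(l - \frac{1}{9 l}\right)}{3} = \frac{- 3 l + \frac{1}{3 l}}{3} = - l + \frac{1}{9 l}$)
$\frac{1}{o{\left(B \right)}} = \frac{1}{\left(-1\right) 15 + \frac{1}{9 \cdot 15}} = \frac{1}{-15 + \frac{1}{9} \cdot \frac{1}{15}} = \frac{1}{-15 + \frac{1}{135}} = \frac{1}{- \frac{2024}{135}} = - \frac{135}{2024}$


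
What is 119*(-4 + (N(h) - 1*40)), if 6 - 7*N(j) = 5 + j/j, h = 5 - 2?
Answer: -5236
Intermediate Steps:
h = 3
N(j) = 0 (N(j) = 6/7 - (5 + j/j)/7 = 6/7 - (5 + 1)/7 = 6/7 - ⅐*6 = 6/7 - 6/7 = 0)
119*(-4 + (N(h) - 1*40)) = 119*(-4 + (0 - 1*40)) = 119*(-4 + (0 - 40)) = 119*(-4 - 40) = 119*(-44) = -5236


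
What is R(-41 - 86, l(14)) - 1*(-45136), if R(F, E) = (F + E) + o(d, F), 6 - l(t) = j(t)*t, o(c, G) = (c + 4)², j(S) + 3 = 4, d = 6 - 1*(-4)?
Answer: 45197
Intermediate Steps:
d = 10 (d = 6 + 4 = 10)
j(S) = 1 (j(S) = -3 + 4 = 1)
o(c, G) = (4 + c)²
l(t) = 6 - t
R(F, E) = 196 + E + F (R(F, E) = (F + E) + (4 + 10)² = (E + F) + 14² = (E + F) + 196 = 196 + E + F)
R(-41 - 86, l(14)) - 1*(-45136) = (196 + (6 - 1*14) + (-41 - 86)) - 1*(-45136) = (196 + (6 - 14) - 127) + 45136 = (196 - 8 - 127) + 45136 = 61 + 45136 = 45197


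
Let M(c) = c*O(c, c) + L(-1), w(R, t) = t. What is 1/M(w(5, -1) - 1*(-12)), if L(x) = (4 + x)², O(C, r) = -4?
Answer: -1/35 ≈ -0.028571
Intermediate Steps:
M(c) = 9 - 4*c (M(c) = c*(-4) + (4 - 1)² = -4*c + 3² = -4*c + 9 = 9 - 4*c)
1/M(w(5, -1) - 1*(-12)) = 1/(9 - 4*(-1 - 1*(-12))) = 1/(9 - 4*(-1 + 12)) = 1/(9 - 4*11) = 1/(9 - 44) = 1/(-35) = -1/35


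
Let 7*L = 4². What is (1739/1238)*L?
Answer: 13912/4333 ≈ 3.2107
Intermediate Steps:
L = 16/7 (L = (⅐)*4² = (⅐)*16 = 16/7 ≈ 2.2857)
(1739/1238)*L = (1739/1238)*(16/7) = 13912/4333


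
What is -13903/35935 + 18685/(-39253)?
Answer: -1217179934/1410556555 ≈ -0.86291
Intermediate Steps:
-13903/35935 + 18685/(-39253) = -13903*1/35935 + 18685*(-1/39253) = -13903/35935 - 18685/39253 = -1217179934/1410556555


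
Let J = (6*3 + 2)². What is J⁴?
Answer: 25600000000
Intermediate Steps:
J = 400 (J = (18 + 2)² = 20² = 400)
J⁴ = 400⁴ = 25600000000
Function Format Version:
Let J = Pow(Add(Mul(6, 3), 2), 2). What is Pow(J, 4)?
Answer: 25600000000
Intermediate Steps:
J = 400 (J = Pow(Add(18, 2), 2) = Pow(20, 2) = 400)
Pow(J, 4) = Pow(400, 4) = 25600000000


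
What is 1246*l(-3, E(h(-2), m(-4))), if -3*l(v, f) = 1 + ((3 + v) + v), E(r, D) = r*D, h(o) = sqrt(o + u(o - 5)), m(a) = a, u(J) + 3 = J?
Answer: 2492/3 ≈ 830.67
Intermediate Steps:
u(J) = -3 + J
h(o) = sqrt(-8 + 2*o) (h(o) = sqrt(o + (-3 + (o - 5))) = sqrt(o + (-3 + (-5 + o))) = sqrt(o + (-8 + o)) = sqrt(-8 + 2*o))
E(r, D) = D*r
l(v, f) = -4/3 - 2*v/3 (l(v, f) = -(1 + ((3 + v) + v))/3 = -(1 + (3 + 2*v))/3 = -(4 + 2*v)/3 = -4/3 - 2*v/3)
1246*l(-3, E(h(-2), m(-4))) = 1246*(-4/3 - 2/3*(-3)) = 1246*(-4/3 + 2) = 1246*(2/3) = 2492/3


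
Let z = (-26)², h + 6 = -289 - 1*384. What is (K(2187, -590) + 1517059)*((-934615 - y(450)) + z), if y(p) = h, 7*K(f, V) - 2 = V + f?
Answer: -9912165659120/7 ≈ -1.4160e+12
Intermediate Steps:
h = -679 (h = -6 + (-289 - 1*384) = -6 + (-289 - 384) = -6 - 673 = -679)
K(f, V) = 2/7 + V/7 + f/7 (K(f, V) = 2/7 + (V + f)/7 = 2/7 + (V/7 + f/7) = 2/7 + V/7 + f/7)
y(p) = -679
z = 676
(K(2187, -590) + 1517059)*((-934615 - y(450)) + z) = ((2/7 + (⅐)*(-590) + (⅐)*2187) + 1517059)*((-934615 - 1*(-679)) + 676) = ((2/7 - 590/7 + 2187/7) + 1517059)*((-934615 + 679) + 676) = (1599/7 + 1517059)*(-933936 + 676) = (10621012/7)*(-933260) = -9912165659120/7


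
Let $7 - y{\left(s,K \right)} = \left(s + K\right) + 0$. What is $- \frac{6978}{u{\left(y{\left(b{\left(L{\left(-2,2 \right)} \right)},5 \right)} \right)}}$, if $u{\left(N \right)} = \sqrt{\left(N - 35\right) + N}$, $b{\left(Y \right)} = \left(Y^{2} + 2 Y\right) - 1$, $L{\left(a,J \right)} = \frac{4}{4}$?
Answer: $\frac{6978 i \sqrt{35}}{35} \approx 1179.5 i$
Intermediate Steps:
$L{\left(a,J \right)} = 1$ ($L{\left(a,J \right)} = 4 \cdot \frac{1}{4} = 1$)
$b{\left(Y \right)} = -1 + Y^{2} + 2 Y$
$y{\left(s,K \right)} = 7 - K - s$ ($y{\left(s,K \right)} = 7 - \left(\left(s + K\right) + 0\right) = 7 - \left(\left(K + s\right) + 0\right) = 7 - \left(K + s\right) = 7 - K - s$)
$u{\left(N \right)} = \sqrt{-35 + 2 N}$ ($u{\left(N \right)} = \sqrt{\left(-35 + N\right) + N} = \sqrt{-35 + 2 N}$)
$- \frac{6978}{u{\left(y{\left(b{\left(L{\left(-2,2 \right)} \right)},5 \right)} \right)}} = - \frac{6978}{\sqrt{-35 + 2 \left(7 - 5 - \left(-1 + 1^{2} + 2 \cdot 1\right)\right)}} = - \frac{6978}{\sqrt{-35 + 2 \left(7 - 5 - \left(-1 + 1 + 2\right)\right)}} = - \frac{6978}{\sqrt{-35 + 2 \left(7 - 5 - 2\right)}} = - \frac{6978}{\sqrt{-35 + 2 \cdot 0}} = - \frac{6978}{\sqrt{-35 + 0}} = - \frac{6978}{\sqrt{-35}} = - \frac{6978}{i \sqrt{35}} = - 6978 \left(- \frac{i \sqrt{35}}{35}\right) = \frac{6978 i \sqrt{35}}{35}$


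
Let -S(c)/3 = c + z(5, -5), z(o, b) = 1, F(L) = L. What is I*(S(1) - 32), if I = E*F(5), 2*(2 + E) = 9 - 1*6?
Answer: 95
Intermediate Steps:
E = -1/2 (E = -2 + (9 - 1*6)/2 = -2 + (9 - 6)/2 = -2 + (1/2)*3 = -2 + 3/2 = -1/2 ≈ -0.50000)
I = -5/2 (I = -1/2*5 = -5/2 ≈ -2.5000)
S(c) = -3 - 3*c (S(c) = -3*(c + 1) = -3*(1 + c) = -3 - 3*c)
I*(S(1) - 32) = -5*((-3 - 3*1) - 32)/2 = -5*((-3 - 3) - 32)/2 = -5*(-6 - 32)/2 = -5/2*(-38) = 95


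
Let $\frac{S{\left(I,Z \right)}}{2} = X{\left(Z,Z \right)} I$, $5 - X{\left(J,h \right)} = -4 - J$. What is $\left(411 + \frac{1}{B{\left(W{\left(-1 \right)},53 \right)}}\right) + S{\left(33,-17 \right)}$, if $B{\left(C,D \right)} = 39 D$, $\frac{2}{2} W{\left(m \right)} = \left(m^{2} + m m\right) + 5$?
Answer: $- \frac{241838}{2067} \approx -117.0$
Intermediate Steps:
$X{\left(J,h \right)} = 9 + J$ ($X{\left(J,h \right)} = 5 - \left(-4 - J\right) = 5 + \left(4 + J\right) = 9 + J$)
$W{\left(m \right)} = 5 + 2 m^{2}$ ($W{\left(m \right)} = \left(m^{2} + m m\right) + 5 = \left(m^{2} + m^{2}\right) + 5 = 2 m^{2} + 5 = 5 + 2 m^{2}$)
$S{\left(I,Z \right)} = 2 I \left(9 + Z\right)$ ($S{\left(I,Z \right)} = 2 \left(9 + Z\right) I = 2 I \left(9 + Z\right)$)
$\left(411 + \frac{1}{B{\left(W{\left(-1 \right)},53 \right)}}\right) + S{\left(33,-17 \right)} = \left(411 + \frac{1}{39 \cdot 53}\right) + 2 \cdot 33 \left(9 - 17\right) = \left(411 + \frac{1}{2067}\right) + 2 \cdot 33 \left(-8\right) = \left(411 + \frac{1}{2067}\right) - 528 = \frac{849538}{2067} - 528 = - \frac{241838}{2067}$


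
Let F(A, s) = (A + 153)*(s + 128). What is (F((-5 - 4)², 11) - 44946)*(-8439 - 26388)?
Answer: 432551340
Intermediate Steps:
F(A, s) = (128 + s)*(153 + A) (F(A, s) = (153 + A)*(128 + s) = (128 + s)*(153 + A))
(F((-5 - 4)², 11) - 44946)*(-8439 - 26388) = ((19584 + 128*(-5 - 4)² + 153*11 + (-5 - 4)²*11) - 44946)*(-8439 - 26388) = ((19584 + 128*(-9)² + 1683 + (-9)²*11) - 44946)*(-34827) = ((19584 + 128*81 + 1683 + 81*11) - 44946)*(-34827) = ((19584 + 10368 + 1683 + 891) - 44946)*(-34827) = (32526 - 44946)*(-34827) = -12420*(-34827) = 432551340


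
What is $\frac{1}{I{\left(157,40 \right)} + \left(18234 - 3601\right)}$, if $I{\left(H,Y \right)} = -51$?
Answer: $\frac{1}{14582} \approx 6.8578 \cdot 10^{-5}$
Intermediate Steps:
$\frac{1}{I{\left(157,40 \right)} + \left(18234 - 3601\right)} = \frac{1}{-51 + \left(18234 - 3601\right)} = \frac{1}{-51 + 14633} = \frac{1}{14582}$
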